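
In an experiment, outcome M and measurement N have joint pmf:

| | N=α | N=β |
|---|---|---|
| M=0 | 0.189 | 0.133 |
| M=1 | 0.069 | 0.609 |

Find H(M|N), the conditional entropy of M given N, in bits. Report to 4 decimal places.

Marginals: p(M) = (0.3220, 0.6780), p(N) = (0.2580, 0.7420).
H(M|N) = Σ p(N) · H(M|N=·).
  N=α: p=0.2580, H(M|N=α) = 0.8378
  N=β: p=0.7420, H(M|N=β) = 0.6784
Weighted sum = 0.7195 bits.

0.7195 bits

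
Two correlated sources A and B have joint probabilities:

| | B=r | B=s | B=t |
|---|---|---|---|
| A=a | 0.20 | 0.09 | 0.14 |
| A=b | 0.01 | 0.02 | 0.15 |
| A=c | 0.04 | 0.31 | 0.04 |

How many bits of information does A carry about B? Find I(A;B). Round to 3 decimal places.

Marginals: p(A) = (0.4300, 0.1800, 0.3900), p(B) = (0.2500, 0.4200, 0.3300).
I(A;B) = Σ p(x,y)·log₂[p(x,y)/(p(x)p(y))].
  (a,r): 0.20·log₂(1.8605) = 0.1791
  (a,s): 0.09·log₂(0.4983) = -0.0904
  (a,t): 0.14·log₂(0.9866) = -0.0027
  (b,r): 0.01·log₂(0.2222) = -0.0217
  (b,s): 0.02·log₂(0.2646) = -0.0384
  (b,t): 0.15·log₂(2.5253) = 0.2005
  (c,r): 0.04·log₂(0.4103) = -0.0514
  (c,s): 0.31·log₂(1.8926) = 0.2853
  (c,t): 0.04·log₂(0.3108) = -0.0674
Sum = 0.393 bits.

0.393 bits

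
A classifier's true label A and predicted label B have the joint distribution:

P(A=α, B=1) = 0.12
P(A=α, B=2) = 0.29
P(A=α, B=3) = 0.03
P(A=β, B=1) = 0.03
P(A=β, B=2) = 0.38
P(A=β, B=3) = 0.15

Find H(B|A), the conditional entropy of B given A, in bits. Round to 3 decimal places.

1.140 bits

Marginals: p(A) = (0.4400, 0.5600), p(B) = (0.1500, 0.6700, 0.1800).
H(B|A) = Σ p(A) · H(B|A=·).
  A=α: p=0.4400, H(B|A=α) = 1.1718
  A=β: p=0.5600, H(B|A=β) = 1.1149
Weighted sum = 1.140 bits.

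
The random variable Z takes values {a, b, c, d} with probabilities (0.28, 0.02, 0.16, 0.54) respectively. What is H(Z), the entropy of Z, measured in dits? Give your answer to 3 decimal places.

H(Z) = −Σ p·log₁₀ p.
  −(0.28)·log₁₀(0.28) = 0.1548
  −(0.02)·log₁₀(0.02) = 0.0340
  −(0.16)·log₁₀(0.16) = 0.1273
  −(0.54)·log₁₀(0.54) = 0.1445
Sum: 0.1548 + 0.0340 + 0.1273 + 0.1445 = 0.461 dits.

0.461 dits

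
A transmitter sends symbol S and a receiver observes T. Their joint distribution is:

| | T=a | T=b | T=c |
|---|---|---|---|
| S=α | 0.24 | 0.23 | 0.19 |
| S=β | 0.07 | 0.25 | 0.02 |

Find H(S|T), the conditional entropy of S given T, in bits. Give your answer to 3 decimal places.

0.814 bits

Marginals: p(S) = (0.6600, 0.3400), p(T) = (0.3100, 0.4800, 0.2100).
H(S|T) = Σ p(T) · H(S|T=·).
  T=a: p=0.3100, H(S|T=a) = 0.7706
  T=b: p=0.4800, H(S|T=b) = 0.9987
  T=c: p=0.2100, H(S|T=c) = 0.4537
Weighted sum = 0.814 bits.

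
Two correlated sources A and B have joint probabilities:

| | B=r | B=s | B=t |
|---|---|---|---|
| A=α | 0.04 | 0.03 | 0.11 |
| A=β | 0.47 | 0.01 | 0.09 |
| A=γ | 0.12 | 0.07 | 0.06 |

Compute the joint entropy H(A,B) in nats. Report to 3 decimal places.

1.704 nats

H(A,B) = −Σ p(x,y)·ln p(x,y) over all 9 cells.
  cell (α,r): −0.04·ln0.04 = 0.1288
  cell (α,s): −0.03·ln0.03 = 0.1052
  cell (α,t): −0.11·ln0.11 = 0.2428
  cell (β,r): −0.47·ln0.47 = 0.3549
  cell (β,s): −0.01·ln0.01 = 0.0461
  cell (β,t): −0.09·ln0.09 = 0.2167
  cell (γ,r): −0.12·ln0.12 = 0.2544
  cell (γ,s): −0.07·ln0.07 = 0.1861
  cell (γ,t): −0.06·ln0.06 = 0.1688
Sum = 1.704 nats.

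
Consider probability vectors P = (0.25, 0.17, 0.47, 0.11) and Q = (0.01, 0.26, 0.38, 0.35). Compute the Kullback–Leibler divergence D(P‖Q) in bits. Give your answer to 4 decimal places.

1.0172 bits

D(P‖Q) = Σ p·log₂(p/q).
  0.25·log₂(0.25/0.01) = 1.16096
  0.17·log₂(0.17/0.26) = -0.10421
  0.47·log₂(0.47/0.38) = 0.14413
  0.11·log₂(0.11/0.35) = -0.18368
D(P‖Q) = 1.0172 bits.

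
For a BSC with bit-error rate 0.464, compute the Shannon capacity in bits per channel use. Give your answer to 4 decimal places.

Binary symmetric channel: C = 1 − h₂(ε) where h₂ is the binary entropy function.
h₂(0.464) = −0.464·log₂0.464 − 0.536·log₂0.536 = 0.9963.
C = 1 − 0.9963 = 0.0037 bits per channel use.

0.0037 bits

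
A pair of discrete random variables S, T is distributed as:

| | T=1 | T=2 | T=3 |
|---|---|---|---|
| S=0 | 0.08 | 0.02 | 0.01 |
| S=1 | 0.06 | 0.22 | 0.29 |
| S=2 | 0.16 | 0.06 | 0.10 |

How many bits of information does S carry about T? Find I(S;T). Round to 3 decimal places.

0.198 bits

Marginals: p(S) = (0.1100, 0.5700, 0.3200), p(T) = (0.3000, 0.3000, 0.4000).
I(S;T) = Σ p(x,y)·log₂[p(x,y)/(p(x)p(y))].
  (0,1): 0.08·log₂(2.4242) = 0.1022
  (0,2): 0.02·log₂(0.6061) = -0.0144
  (0,3): 0.01·log₂(0.2273) = -0.0214
  (1,1): 0.06·log₂(0.3509) = -0.0907
  (1,2): 0.22·log₂(1.2865) = 0.0800
  (1,3): 0.29·log₂(1.2719) = 0.1006
  (2,1): 0.16·log₂(1.6667) = 0.1179
  (2,2): 0.06·log₂(0.6250) = -0.0407
  (2,3): 0.10·log₂(0.7812) = -0.0356
Sum = 0.198 bits.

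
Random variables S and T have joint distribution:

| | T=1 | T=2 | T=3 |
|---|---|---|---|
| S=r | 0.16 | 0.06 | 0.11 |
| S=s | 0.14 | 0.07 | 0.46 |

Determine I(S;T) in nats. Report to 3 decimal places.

Marginals: p(S) = (0.3300, 0.6700), p(T) = (0.3000, 0.1300, 0.5700).
I(S;T) = Σ p(x,y)·ln[p(x,y)/(p(x)p(y))].
  (r,1): 0.16·ln(1.6162) = 0.0768
  (r,2): 0.06·ln(1.3986) = 0.0201
  (r,3): 0.11·ln(0.5848) = -0.0590
  (s,1): 0.14·ln(0.6965) = -0.0506
  (s,2): 0.07·ln(0.8037) = -0.0153
  (s,3): 0.46·ln(1.2045) = 0.0856
Sum = 0.058 nats.

0.058 nats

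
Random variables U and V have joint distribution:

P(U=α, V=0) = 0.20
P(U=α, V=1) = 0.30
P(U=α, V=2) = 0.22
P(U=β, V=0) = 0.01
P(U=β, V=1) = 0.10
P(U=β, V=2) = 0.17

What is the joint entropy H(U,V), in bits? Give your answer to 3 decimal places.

H(U,V) = −Σ p(x,y)·log₂ p(x,y) over all 6 cells.
  cell (α,0): −0.20·log₂0.20 = 0.4644
  cell (α,1): −0.30·log₂0.30 = 0.5211
  cell (α,2): −0.22·log₂0.22 = 0.4806
  cell (β,0): −0.01·log₂0.01 = 0.0664
  cell (β,1): −0.10·log₂0.10 = 0.3322
  cell (β,2): −0.17·log₂0.17 = 0.4346
Sum = 2.299 bits.

2.299 bits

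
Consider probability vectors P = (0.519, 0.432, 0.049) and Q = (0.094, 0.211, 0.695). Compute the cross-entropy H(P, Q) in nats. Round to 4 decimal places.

1.9171 nats

H(P,Q) = −Σ p·ln q.
  −0.519·ln(0.094) = 1.22715
  −0.432·ln(0.211) = 0.67215
  −0.049·ln(0.695) = 0.01783
H(P,Q) = 1.9171 nats.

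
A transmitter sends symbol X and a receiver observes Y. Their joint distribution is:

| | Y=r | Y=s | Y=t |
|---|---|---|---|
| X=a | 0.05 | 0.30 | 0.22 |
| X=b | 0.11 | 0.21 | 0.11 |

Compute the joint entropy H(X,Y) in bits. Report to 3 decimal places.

2.391 bits

H(X,Y) = −Σ p(x,y)·log₂ p(x,y) over all 6 cells.
  cell (a,r): −0.05·log₂0.05 = 0.2161
  cell (a,s): −0.30·log₂0.30 = 0.5211
  cell (a,t): −0.22·log₂0.22 = 0.4806
  cell (b,r): −0.11·log₂0.11 = 0.3503
  cell (b,s): −0.21·log₂0.21 = 0.4728
  cell (b,t): −0.11·log₂0.11 = 0.3503
Sum = 2.391 bits.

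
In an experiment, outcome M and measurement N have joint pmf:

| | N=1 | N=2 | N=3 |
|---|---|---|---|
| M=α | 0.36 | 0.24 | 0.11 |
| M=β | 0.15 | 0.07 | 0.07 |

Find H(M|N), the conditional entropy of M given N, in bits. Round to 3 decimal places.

Chain rule: H(M|N) = H(M,N) − H(N).
Marginals: p(M) = (0.7100, 0.2900), p(N) = (0.5100, 0.3100, 0.1800).
H(M,N) = 2.3227 bits; H(N) = 1.4645 bits.
H(M|N) = 2.3227 − 1.4645 = 0.858 bits.

0.858 bits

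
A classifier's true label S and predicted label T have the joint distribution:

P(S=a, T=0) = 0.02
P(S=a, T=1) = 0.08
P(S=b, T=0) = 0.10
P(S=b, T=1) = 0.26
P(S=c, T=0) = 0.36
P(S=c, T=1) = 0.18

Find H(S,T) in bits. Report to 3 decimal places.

H(S,T) = −Σ p(x,y)·log₂ p(x,y) over all 6 cells.
  cell (a,0): −0.02·log₂0.02 = 0.1129
  cell (a,1): −0.08·log₂0.08 = 0.2915
  cell (b,0): −0.10·log₂0.10 = 0.3322
  cell (b,1): −0.26·log₂0.26 = 0.5053
  cell (c,0): −0.36·log₂0.36 = 0.5306
  cell (c,1): −0.18·log₂0.18 = 0.4453
Sum = 2.218 bits.

2.218 bits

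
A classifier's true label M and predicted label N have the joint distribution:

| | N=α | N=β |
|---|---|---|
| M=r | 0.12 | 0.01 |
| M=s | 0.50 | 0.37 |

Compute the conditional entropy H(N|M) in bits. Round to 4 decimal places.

0.9068 bits

Marginals: p(M) = (0.1300, 0.8700), p(N) = (0.6200, 0.3800).
H(N|M) = Σ p(M) · H(N|M=·).
  M=r: p=0.1300, H(N|M=r) = 0.3912
  M=s: p=0.8700, H(N|M=s) = 0.9838
Weighted sum = 0.9068 bits.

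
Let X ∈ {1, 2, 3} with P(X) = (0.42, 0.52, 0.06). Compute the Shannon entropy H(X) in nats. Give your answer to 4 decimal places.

0.8732 nats

H(X) = −Σ p·ln p.
  −(0.42)·ln(0.42) = 0.36435
  −(0.52)·ln(0.52) = 0.34004
  −(0.06)·ln(0.06) = 0.16880
Sum: 0.36435 + 0.34004 + 0.16880 = 0.8732 nats.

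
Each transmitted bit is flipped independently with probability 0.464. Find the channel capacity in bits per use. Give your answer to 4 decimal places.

Binary symmetric channel: C = 1 − h₂(ε) where h₂ is the binary entropy function.
h₂(0.464) = −0.464·log₂0.464 − 0.536·log₂0.536 = 0.9963.
C = 1 − 0.9963 = 0.0037 bits per channel use.

0.0037 bits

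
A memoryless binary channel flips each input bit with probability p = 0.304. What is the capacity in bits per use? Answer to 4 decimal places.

Binary symmetric channel: C = 1 − h₂(ε) where h₂ is the binary entropy function.
h₂(0.304) = −0.304·log₂0.304 − 0.696·log₂0.696 = 0.8861.
C = 1 − 0.8861 = 0.1139 bits per channel use.

0.1139 bits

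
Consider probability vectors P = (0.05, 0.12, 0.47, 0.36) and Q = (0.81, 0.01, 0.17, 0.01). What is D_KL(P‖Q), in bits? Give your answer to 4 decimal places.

2.7800 bits

D(P‖Q) = Σ p·log₂(p/q).
  0.05·log₂(0.05/0.81) = -0.20090
  0.12·log₂(0.12/0.01) = 0.43020
  0.47·log₂(0.47/0.17) = 0.68955
  0.36·log₂(0.36/0.01) = 1.86117
D(P‖Q) = 2.7800 bits.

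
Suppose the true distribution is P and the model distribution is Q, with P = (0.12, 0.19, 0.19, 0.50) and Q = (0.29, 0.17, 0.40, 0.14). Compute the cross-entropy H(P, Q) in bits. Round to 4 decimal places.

2.3694 bits

H(P,Q) = −Σ p·log₂ q.
  −0.12·log₂(0.29) = 0.21431
  −0.19·log₂(0.17) = 0.48571
  −0.19·log₂(0.40) = 0.25117
  −0.50·log₂(0.14) = 1.41825
H(P,Q) = 2.3694 bits.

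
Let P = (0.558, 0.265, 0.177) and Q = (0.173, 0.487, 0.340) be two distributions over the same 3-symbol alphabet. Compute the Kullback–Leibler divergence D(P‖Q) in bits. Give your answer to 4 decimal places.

D(P‖Q) = Σ p·log₂(p/q).
  0.558·log₂(0.558/0.173) = 0.94274
  0.265·log₂(0.265/0.487) = -0.23265
  0.177·log₂(0.177/0.340) = -0.16670
D(P‖Q) = 0.5434 bits.

0.5434 bits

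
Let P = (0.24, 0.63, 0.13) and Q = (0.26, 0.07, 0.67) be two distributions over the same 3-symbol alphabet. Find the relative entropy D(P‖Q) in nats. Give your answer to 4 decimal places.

D(P‖Q) = Σ p·ln(p/q).
  0.24·ln(0.24/0.26) = -0.01921
  0.63·ln(0.63/0.07) = 1.38425
  0.13·ln(0.13/0.67) = -0.21317
D(P‖Q) = 1.1519 nats.

1.1519 nats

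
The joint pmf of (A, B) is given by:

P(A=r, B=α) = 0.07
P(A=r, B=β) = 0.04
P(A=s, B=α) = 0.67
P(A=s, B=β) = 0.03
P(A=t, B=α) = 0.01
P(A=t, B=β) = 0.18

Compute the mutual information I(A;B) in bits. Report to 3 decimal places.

0.472 bits

Marginals: p(A) = (0.1100, 0.7000, 0.1900), p(B) = (0.7500, 0.2500).
I(A;B) = H(A) + H(B) − H(A,B).
H(A) = 1.1657, H(B) = 0.8113, H(A,B) = 1.5049.
I(A;B) = 1.1657 + 0.8113 − 1.5049 = 0.472 bits.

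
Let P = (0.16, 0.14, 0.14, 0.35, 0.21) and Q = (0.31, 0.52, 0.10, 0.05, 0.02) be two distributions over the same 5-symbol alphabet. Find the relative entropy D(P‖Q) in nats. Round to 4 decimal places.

0.9324 nats

D(P‖Q) = Σ p·ln(p/q).
  0.16·ln(0.16/0.31) = -0.10582
  0.14·ln(0.14/0.52) = -0.18371
  0.14·ln(0.14/0.10) = 0.04711
  0.35·ln(0.35/0.05) = 0.68107
  0.21·ln(0.21/0.02) = 0.49379
D(P‖Q) = 0.9324 nats.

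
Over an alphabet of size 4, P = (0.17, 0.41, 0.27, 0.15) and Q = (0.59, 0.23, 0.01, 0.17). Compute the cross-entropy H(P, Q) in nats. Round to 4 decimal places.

H(P,Q) = −Σ p·ln q.
  −0.17·ln(0.59) = 0.08970
  −0.41·ln(0.23) = 0.60257
  −0.27·ln(0.01) = 1.24340
  −0.15·ln(0.17) = 0.26579
H(P,Q) = 2.2015 nats.

2.2015 nats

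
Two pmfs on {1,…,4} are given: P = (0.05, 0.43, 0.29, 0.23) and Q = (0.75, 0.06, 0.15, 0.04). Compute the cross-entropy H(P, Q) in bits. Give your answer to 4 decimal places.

3.6279 bits

H(P,Q) = −Σ p·log₂ q.
  −0.05·log₂(0.75) = 0.02075
  −0.43·log₂(0.06) = 1.74532
  −0.29·log₂(0.15) = 0.79372
  −0.23·log₂(0.04) = 1.06809
H(P,Q) = 3.6279 bits.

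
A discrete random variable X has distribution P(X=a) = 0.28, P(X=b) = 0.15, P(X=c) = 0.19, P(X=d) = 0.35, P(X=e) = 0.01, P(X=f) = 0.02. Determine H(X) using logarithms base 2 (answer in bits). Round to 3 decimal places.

H(X) = −Σ p·log₂ p.
  −(0.28)·log₂(0.28) = 0.5142
  −(0.15)·log₂(0.15) = 0.4105
  −(0.19)·log₂(0.19) = 0.4552
  −(0.35)·log₂(0.35) = 0.5301
  −(0.01)·log₂(0.01) = 0.0664
  −(0.02)·log₂(0.02) = 0.1129
Sum: 0.5142 + 0.4105 + 0.4552 + 0.5301 + 0.0664 + 0.1129 = 2.089 bits.

2.089 bits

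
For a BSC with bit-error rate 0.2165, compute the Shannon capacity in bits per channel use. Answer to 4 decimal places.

Binary symmetric channel: C = 1 − h₂(ε) where h₂ is the binary entropy function.
h₂(0.2165) = −0.2165·log₂0.2165 − 0.7835·log₂0.7835 = 0.7537.
C = 1 − 0.7537 = 0.2463 bits per channel use.

0.2463 bits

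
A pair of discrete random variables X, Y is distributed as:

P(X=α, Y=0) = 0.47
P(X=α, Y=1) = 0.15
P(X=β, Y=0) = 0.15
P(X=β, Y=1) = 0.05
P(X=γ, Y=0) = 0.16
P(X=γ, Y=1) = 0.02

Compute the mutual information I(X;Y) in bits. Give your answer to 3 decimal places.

0.012 bits

Marginals: p(X) = (0.6200, 0.2000, 0.1800), p(Y) = (0.7800, 0.2200).
I(X;Y) = H(X) + H(Y) − H(X,Y).
H(X) = 1.3373, H(Y) = 0.7602, H(X,Y) = 2.0850.
I(X;Y) = 1.3373 + 0.7602 − 2.0850 = 0.012 bits.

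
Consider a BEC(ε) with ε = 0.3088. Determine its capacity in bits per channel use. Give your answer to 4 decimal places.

0.6912 bits

Binary erasure channel: capacity C = 1 − ε.
C = 1 − 0.3088 = 0.6912 bits per channel use.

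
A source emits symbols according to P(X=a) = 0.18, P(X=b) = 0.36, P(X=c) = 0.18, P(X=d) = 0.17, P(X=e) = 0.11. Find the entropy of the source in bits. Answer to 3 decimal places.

2.206 bits

H(X) = −Σ p·log₂ p.
  −(0.18)·log₂(0.18) = 0.4453
  −(0.36)·log₂(0.36) = 0.5306
  −(0.18)·log₂(0.18) = 0.4453
  −(0.17)·log₂(0.17) = 0.4346
  −(0.11)·log₂(0.11) = 0.3503
Sum: 0.4453 + 0.5306 + 0.4453 + 0.4346 + 0.3503 = 2.206 bits.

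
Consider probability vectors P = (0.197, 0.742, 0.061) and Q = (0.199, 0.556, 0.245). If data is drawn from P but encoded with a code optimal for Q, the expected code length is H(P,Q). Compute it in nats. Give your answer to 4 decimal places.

0.8394 nats

H(P,Q) = −Σ p·ln q.
  −0.197·ln(0.199) = 0.31805
  −0.742·ln(0.556) = 0.43554
  −0.061·ln(0.245) = 0.08580
H(P,Q) = 0.8394 nats.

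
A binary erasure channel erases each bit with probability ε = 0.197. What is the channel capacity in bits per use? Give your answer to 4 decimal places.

Binary erasure channel: capacity C = 1 − ε.
C = 1 − 0.197 = 0.8030 bits per channel use.

0.8030 bits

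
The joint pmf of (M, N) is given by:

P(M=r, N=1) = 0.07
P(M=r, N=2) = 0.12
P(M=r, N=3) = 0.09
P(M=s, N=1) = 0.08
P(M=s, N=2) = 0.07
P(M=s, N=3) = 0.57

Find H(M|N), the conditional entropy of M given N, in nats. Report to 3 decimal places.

Marginals: p(M) = (0.2800, 0.7200), p(N) = (0.1500, 0.1900, 0.6600).
H(M|N) = Σ p(N) · H(M|N=·).
  N=1: p=0.1500, H(M|N=1) = 0.6909
  N=2: p=0.1900, H(M|N=2) = 0.6581
  N=3: p=0.6600, H(M|N=3) = 0.3983
Weighted sum = 0.492 nats.

0.492 nats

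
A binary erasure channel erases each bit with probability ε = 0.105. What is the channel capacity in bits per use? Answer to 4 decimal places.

Binary erasure channel: capacity C = 1 − ε.
C = 1 − 0.105 = 0.8950 bits per channel use.

0.8950 bits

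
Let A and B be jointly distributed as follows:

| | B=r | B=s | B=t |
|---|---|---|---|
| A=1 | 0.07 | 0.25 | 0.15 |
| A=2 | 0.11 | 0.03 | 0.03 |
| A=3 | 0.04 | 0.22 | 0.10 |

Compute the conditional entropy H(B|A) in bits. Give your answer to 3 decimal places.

Marginals: p(A) = (0.4700, 0.1700, 0.3600), p(B) = (0.2200, 0.5000, 0.2800).
H(B|A) = Σ p(A) · H(B|A=·).
  A=1: p=0.4700, H(B|A=1) = 1.4195
  A=2: p=0.1700, H(B|A=2) = 1.2896
  A=3: p=0.3600, H(B|A=3) = 1.2997
Weighted sum = 1.354 bits.

1.354 bits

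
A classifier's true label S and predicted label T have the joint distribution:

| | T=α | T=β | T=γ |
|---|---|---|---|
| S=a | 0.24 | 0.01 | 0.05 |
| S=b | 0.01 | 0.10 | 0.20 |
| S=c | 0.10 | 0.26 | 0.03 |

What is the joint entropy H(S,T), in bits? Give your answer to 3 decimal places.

2.629 bits

H(S,T) = −Σ p(x,y)·log₂ p(x,y) over all 9 cells.
  cell (a,α): −0.24·log₂0.24 = 0.4941
  cell (a,β): −0.01·log₂0.01 = 0.0664
  cell (a,γ): −0.05·log₂0.05 = 0.2161
  cell (b,α): −0.01·log₂0.01 = 0.0664
  cell (b,β): −0.10·log₂0.10 = 0.3322
  cell (b,γ): −0.20·log₂0.20 = 0.4644
  cell (c,α): −0.10·log₂0.10 = 0.3322
  cell (c,β): −0.26·log₂0.26 = 0.5053
  cell (c,γ): −0.03·log₂0.03 = 0.1518
Sum = 2.629 bits.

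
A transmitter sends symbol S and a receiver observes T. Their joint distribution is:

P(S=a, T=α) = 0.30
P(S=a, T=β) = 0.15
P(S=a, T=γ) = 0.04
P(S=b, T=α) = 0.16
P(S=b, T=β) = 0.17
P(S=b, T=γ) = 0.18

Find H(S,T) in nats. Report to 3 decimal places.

H(S,T) = −Σ p(x,y)·ln p(x,y) over all 6 cells.
  cell (a,α): −0.30·ln0.30 = 0.3612
  cell (a,β): −0.15·ln0.15 = 0.2846
  cell (a,γ): −0.04·ln0.04 = 0.1288
  cell (b,α): −0.16·ln0.16 = 0.2932
  cell (b,β): −0.17·ln0.17 = 0.3012
  cell (b,γ): −0.18·ln0.18 = 0.3087
Sum = 1.678 nats.

1.678 nats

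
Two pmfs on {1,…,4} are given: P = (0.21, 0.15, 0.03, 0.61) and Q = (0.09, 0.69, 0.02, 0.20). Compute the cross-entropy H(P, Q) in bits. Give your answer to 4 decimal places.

H(P,Q) = −Σ p·log₂ q.
  −0.21·log₂(0.09) = 0.72953
  −0.15·log₂(0.69) = 0.08030
  −0.03·log₂(0.02) = 0.16932
  −0.61·log₂(0.20) = 1.41638
H(P,Q) = 2.3955 bits.

2.3955 bits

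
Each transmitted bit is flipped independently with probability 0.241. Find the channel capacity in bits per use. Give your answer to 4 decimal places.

0.2033 bits

Binary symmetric channel: C = 1 − h₂(ε) where h₂ is the binary entropy function.
h₂(0.241) = −0.241·log₂0.241 − 0.759·log₂0.759 = 0.7967.
C = 1 − 0.7967 = 0.2033 bits per channel use.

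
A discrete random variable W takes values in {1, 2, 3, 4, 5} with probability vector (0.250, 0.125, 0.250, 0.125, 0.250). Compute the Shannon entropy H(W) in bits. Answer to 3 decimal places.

2.250 bits

H(W) = −Σ p·log₂ p.
  −(0.250)·log₂(0.250) = 0.5000
  −(0.125)·log₂(0.125) = 0.3750
  −(0.250)·log₂(0.250) = 0.5000
  −(0.125)·log₂(0.125) = 0.3750
  −(0.250)·log₂(0.250) = 0.5000
Sum: 0.5000 + 0.3750 + 0.5000 + 0.3750 + 0.5000 = 2.250 bits.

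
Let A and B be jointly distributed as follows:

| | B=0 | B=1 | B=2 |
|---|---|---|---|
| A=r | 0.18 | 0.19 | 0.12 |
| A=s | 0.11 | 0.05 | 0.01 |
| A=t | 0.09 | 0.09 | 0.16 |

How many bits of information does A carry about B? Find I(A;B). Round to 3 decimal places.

0.095 bits

Marginals: p(A) = (0.4900, 0.1700, 0.3400), p(B) = (0.3800, 0.3300, 0.2900).
I(A;B) = H(A) + H(B) − H(A,B).
H(A) = 1.4680, H(B) = 1.5762, H(A,B) = 2.9487.
I(A;B) = 1.4680 + 1.5762 − 2.9487 = 0.095 bits.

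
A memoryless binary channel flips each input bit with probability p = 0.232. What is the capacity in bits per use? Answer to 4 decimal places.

0.2185 bits

Binary symmetric channel: C = 1 − h₂(ε) where h₂ is the binary entropy function.
h₂(0.232) = −0.232·log₂0.232 − 0.768·log₂0.768 = 0.7815.
C = 1 − 0.7815 = 0.2185 bits per channel use.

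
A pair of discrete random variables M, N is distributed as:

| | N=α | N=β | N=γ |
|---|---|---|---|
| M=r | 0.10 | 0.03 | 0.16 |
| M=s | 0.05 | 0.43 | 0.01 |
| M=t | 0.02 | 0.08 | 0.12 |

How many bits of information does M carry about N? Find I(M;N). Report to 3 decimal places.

Marginals: p(M) = (0.2900, 0.4900, 0.2200), p(N) = (0.1700, 0.5400, 0.2900).
I(M;N) = H(M) + H(N) − H(M,N).
H(M) = 1.5028, H(N) = 1.4325, H(M,N) = 2.4845.
I(M;N) = 1.5028 + 1.4325 − 2.4845 = 0.451 bits.

0.451 bits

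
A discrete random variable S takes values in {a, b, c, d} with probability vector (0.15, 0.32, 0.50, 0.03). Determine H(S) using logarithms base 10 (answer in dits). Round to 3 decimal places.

0.478 dits

H(S) = −Σ p·log₁₀ p.
  −(0.15)·log₁₀(0.15) = 0.1236
  −(0.32)·log₁₀(0.32) = 0.1584
  −(0.50)·log₁₀(0.50) = 0.1505
  −(0.03)·log₁₀(0.03) = 0.0457
Sum: 0.1236 + 0.1584 + 0.1505 + 0.0457 = 0.478 dits.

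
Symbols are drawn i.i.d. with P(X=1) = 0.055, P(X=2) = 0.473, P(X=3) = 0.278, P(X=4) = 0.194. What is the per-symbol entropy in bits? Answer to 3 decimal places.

H(X) = −Σ p·log₂ p.
  −(0.055)·log₂(0.055) = 0.2301
  −(0.473)·log₂(0.473) = 0.5109
  −(0.278)·log₂(0.278) = 0.5134
  −(0.194)·log₂(0.194) = 0.4590
Sum: 0.2301 + 0.5109 + 0.5134 + 0.4590 = 1.713 bits.

1.713 bits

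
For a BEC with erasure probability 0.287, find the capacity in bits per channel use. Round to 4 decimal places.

0.7130 bits

Binary erasure channel: capacity C = 1 − ε.
C = 1 − 0.287 = 0.7130 bits per channel use.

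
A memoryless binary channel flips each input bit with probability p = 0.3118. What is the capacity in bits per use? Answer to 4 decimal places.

0.1048 bits

Binary symmetric channel: C = 1 − h₂(ε) where h₂ is the binary entropy function.
h₂(0.3118) = −0.3118·log₂0.3118 − 0.6882·log₂0.6882 = 0.8952.
C = 1 − 0.8952 = 0.1048 bits per channel use.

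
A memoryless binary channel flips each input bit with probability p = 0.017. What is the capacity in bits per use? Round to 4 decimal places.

Binary symmetric channel: C = 1 − h₂(ε) where h₂ is the binary entropy function.
h₂(0.017) = −0.017·log₂0.017 − 0.983·log₂0.983 = 0.1242.
C = 1 − 0.1242 = 0.8758 bits per channel use.

0.8758 bits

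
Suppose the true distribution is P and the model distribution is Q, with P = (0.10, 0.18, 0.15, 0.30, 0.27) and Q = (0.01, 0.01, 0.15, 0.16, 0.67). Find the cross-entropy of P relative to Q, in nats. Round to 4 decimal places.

2.2319 nats

H(P,Q) = −Σ p·ln q.
  −0.10·ln(0.01) = 0.46052
  −0.18·ln(0.01) = 0.82893
  −0.15·ln(0.15) = 0.28457
  −0.30·ln(0.16) = 0.54977
  −0.27·ln(0.67) = 0.10813
H(P,Q) = 2.2319 nats.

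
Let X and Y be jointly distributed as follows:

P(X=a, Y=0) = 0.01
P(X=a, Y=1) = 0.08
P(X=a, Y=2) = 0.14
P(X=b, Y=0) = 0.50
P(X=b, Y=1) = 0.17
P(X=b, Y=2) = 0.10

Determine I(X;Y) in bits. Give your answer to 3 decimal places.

Marginals: p(X) = (0.2300, 0.7700), p(Y) = (0.5100, 0.2500, 0.2400).
I(X;Y) = Σ p(x,y)·log₂[p(x,y)/(p(x)p(y))].
  (a,0): 0.01·log₂(0.0853) = -0.0355
  (a,1): 0.08·log₂(1.3913) = 0.0381
  (a,2): 0.14·log₂(2.5362) = 0.1880
  (b,0): 0.50·log₂(1.2732) = 0.1743
  (b,1): 0.17·log₂(0.8831) = -0.0305
  (b,2): 0.10·log₂(0.5411) = -0.0886
Sum = 0.246 bits.

0.246 bits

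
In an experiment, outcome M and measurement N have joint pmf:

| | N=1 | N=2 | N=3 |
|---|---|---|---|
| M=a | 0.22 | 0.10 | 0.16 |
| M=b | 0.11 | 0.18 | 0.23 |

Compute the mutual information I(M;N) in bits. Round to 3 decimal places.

Marginals: p(M) = (0.4800, 0.5200), p(N) = (0.3300, 0.2800, 0.3900).
I(M;N) = H(M) + H(N) − H(M,N).
H(M) = 0.9988, H(N) = 1.5718, H(M,N) = 2.5190.
I(M;N) = 0.9988 + 1.5718 − 2.5190 = 0.052 bits.

0.052 bits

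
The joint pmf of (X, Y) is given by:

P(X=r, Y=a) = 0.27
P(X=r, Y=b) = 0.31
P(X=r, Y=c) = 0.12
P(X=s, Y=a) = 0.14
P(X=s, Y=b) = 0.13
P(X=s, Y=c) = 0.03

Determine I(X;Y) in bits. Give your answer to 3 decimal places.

Marginals: p(X) = (0.7000, 0.3000), p(Y) = (0.4100, 0.4400, 0.1500).
I(X;Y) = Σ p(x,y)·log₂[p(x,y)/(p(x)p(y))].
  (r,a): 0.27·log₂(0.9408) = -0.0238
  (r,b): 0.31·log₂(1.0065) = 0.0029
  (r,c): 0.12·log₂(1.1429) = 0.0231
  (s,a): 0.14·log₂(1.1382) = 0.0261
  (s,b): 0.13·log₂(0.9848) = -0.0029
  (s,c): 0.03·log₂(0.6667) = -0.0175
Sum = 0.008 bits.

0.008 bits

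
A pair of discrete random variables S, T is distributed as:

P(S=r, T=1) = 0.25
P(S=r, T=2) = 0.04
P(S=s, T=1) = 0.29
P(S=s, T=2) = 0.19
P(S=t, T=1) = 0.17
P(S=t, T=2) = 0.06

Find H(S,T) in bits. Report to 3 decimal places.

H(S,T) = −Σ p(x,y)·log₂ p(x,y) over all 6 cells.
  cell (r,1): −0.25·log₂0.25 = 0.5000
  cell (r,2): −0.04·log₂0.04 = 0.1858
  cell (s,1): −0.29·log₂0.29 = 0.5179
  cell (s,2): −0.19·log₂0.19 = 0.4552
  cell (t,1): −0.17·log₂0.17 = 0.4346
  cell (t,2): −0.06·log₂0.06 = 0.2435
Sum = 2.337 bits.

2.337 bits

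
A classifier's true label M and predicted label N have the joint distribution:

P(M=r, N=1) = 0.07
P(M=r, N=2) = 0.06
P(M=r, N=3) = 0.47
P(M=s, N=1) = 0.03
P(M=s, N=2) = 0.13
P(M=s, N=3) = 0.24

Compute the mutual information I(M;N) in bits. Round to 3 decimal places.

0.057 bits

Marginals: p(M) = (0.6000, 0.4000), p(N) = (0.1000, 0.1900, 0.7100).
I(M;N) = Σ p(x,y)·log₂[p(x,y)/(p(x)p(y))].
  (r,1): 0.07·log₂(1.1667) = 0.0156
  (r,2): 0.06·log₂(0.5263) = -0.0556
  (r,3): 0.47·log₂(1.1033) = 0.0666
  (s,1): 0.03·log₂(0.7500) = -0.0125
  (s,2): 0.13·log₂(1.7105) = 0.1007
  (s,3): 0.24·log₂(0.8451) = -0.0583
Sum = 0.057 bits.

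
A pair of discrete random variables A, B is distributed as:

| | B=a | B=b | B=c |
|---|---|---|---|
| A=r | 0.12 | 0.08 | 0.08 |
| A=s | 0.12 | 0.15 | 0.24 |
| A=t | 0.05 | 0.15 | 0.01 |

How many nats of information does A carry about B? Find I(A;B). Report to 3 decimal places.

0.100 nats

Marginals: p(A) = (0.2800, 0.5100, 0.2100), p(B) = (0.2900, 0.3800, 0.3300).
I(A;B) = H(A) + H(B) − H(A,B).
H(A) = 1.0276, H(B) = 1.0925, H(A,B) = 2.0205.
I(A;B) = 1.0276 + 1.0925 − 2.0205 = 0.100 nats.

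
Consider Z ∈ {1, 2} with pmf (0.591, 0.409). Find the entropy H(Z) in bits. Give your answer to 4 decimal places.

0.9760 bits

H(Z) = −Σ p·log₂ p.
  −(0.591)·log₂(0.591) = 0.44843
  −(0.409)·log₂(0.409) = 0.52754
Sum: 0.44843 + 0.52754 = 0.9760 bits.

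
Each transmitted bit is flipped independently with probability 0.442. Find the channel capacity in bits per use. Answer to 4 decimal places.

0.0097 bits

Binary symmetric channel: C = 1 − h₂(ε) where h₂ is the binary entropy function.
h₂(0.442) = −0.442·log₂0.442 − 0.558·log₂0.558 = 0.9903.
C = 1 − 0.9903 = 0.0097 bits per channel use.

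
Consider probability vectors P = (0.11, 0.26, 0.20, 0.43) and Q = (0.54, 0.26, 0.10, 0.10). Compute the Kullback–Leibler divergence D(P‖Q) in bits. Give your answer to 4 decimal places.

0.8524 bits

D(P‖Q) = Σ p·log₂(p/q).
  0.11·log₂(0.11/0.54) = -0.25250
  0.26·log₂(0.26/0.26) = 0.00000
  0.20·log₂(0.20/0.10) = 0.20000
  0.43·log₂(0.43/0.10) = 0.90486
D(P‖Q) = 0.8524 bits.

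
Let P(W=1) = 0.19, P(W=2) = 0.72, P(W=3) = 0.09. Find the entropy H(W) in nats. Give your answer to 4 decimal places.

0.7688 nats

H(W) = −Σ p·ln p.
  −(0.19)·ln(0.19) = 0.31554
  −(0.72)·ln(0.72) = 0.23652
  −(0.09)·ln(0.09) = 0.21672
Sum: 0.31554 + 0.23652 + 0.21672 = 0.7688 nats.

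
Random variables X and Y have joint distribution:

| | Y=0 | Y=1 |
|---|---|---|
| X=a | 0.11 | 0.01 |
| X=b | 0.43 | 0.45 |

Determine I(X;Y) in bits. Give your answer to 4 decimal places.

0.0660 bits

Marginals: p(X) = (0.1200, 0.8800), p(Y) = (0.5400, 0.4600).
I(X;Y) = Σ p(x,y)·log₂[p(x,y)/(p(x)p(y))].
  (a,0): 0.11·log₂(1.6975) = 0.08398
  (a,1): 0.01·log₂(0.1812) = -0.02465
  (b,0): 0.43·log₂(0.9049) = -0.06201
  (b,1): 0.45·log₂(1.1117) = 0.06872
Sum = 0.0660 bits.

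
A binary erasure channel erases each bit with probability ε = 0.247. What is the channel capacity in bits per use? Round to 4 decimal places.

0.7530 bits

Binary erasure channel: capacity C = 1 − ε.
C = 1 − 0.247 = 0.7530 bits per channel use.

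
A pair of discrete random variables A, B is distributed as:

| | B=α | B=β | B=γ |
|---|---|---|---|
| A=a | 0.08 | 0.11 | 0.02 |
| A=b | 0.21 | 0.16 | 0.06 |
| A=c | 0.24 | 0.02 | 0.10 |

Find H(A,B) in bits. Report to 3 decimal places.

H(A,B) = −Σ p(x,y)·log₂ p(x,y) over all 9 cells.
  cell (a,α): −0.08·log₂0.08 = 0.2915
  cell (a,β): −0.11·log₂0.11 = 0.3503
  cell (a,γ): −0.02·log₂0.02 = 0.1129
  cell (b,α): −0.21·log₂0.21 = 0.4728
  cell (b,β): −0.16·log₂0.16 = 0.4230
  cell (b,γ): −0.06·log₂0.06 = 0.2435
  cell (c,α): −0.24·log₂0.24 = 0.4941
  cell (c,β): −0.02·log₂0.02 = 0.1129
  cell (c,γ): −0.10·log₂0.10 = 0.3322
Sum = 2.833 bits.

2.833 bits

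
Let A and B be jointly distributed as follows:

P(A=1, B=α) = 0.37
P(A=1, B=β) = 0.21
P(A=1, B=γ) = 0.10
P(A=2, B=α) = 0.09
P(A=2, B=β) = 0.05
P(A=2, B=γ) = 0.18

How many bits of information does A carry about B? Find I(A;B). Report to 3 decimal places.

Marginals: p(A) = (0.6800, 0.3200), p(B) = (0.4600, 0.2600, 0.2800).
I(A;B) = H(A) + H(B) − H(A,B).
H(A) = 0.9044, H(B) = 1.5348, H(A,B) = 2.3098.
I(A;B) = 0.9044 + 1.5348 − 2.3098 = 0.129 bits.

0.129 bits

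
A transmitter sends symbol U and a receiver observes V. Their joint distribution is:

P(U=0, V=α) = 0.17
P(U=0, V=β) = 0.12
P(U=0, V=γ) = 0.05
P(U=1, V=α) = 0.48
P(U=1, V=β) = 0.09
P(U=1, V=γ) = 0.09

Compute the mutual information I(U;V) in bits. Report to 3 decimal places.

0.047 bits

Marginals: p(U) = (0.3400, 0.6600), p(V) = (0.6500, 0.2100, 0.1400).
I(U;V) = H(U) + H(V) − H(U,V).
H(U) = 0.9248, H(V) = 1.2739, H(U,V) = 2.1513.
I(U;V) = 0.9248 + 1.2739 − 2.1513 = 0.047 bits.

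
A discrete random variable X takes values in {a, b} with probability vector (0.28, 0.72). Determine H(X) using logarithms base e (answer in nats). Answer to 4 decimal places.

0.5930 nats

H(X) = −Σ p·ln p.
  −(0.28)·ln(0.28) = 0.35643
  −(0.72)·ln(0.72) = 0.23652
Sum: 0.35643 + 0.23652 = 0.5930 nats.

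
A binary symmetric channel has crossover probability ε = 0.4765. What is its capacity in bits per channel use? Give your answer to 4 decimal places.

0.0016 bits

Binary symmetric channel: C = 1 − h₂(ε) where h₂ is the binary entropy function.
h₂(0.4765) = −0.4765·log₂0.4765 − 0.5235·log₂0.5235 = 0.9984.
C = 1 − 0.9984 = 0.0016 bits per channel use.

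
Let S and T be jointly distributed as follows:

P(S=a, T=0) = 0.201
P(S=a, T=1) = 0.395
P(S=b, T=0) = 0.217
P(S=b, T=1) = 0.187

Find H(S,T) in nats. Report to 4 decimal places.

H(S,T) = −Σ p(x,y)·ln p(x,y) over all 4 cells.
  cell (a,0): −0.201·ln0.201 = 0.32249
  cell (a,1): −0.395·ln0.395 = 0.36690
  cell (b,0): −0.217·ln0.217 = 0.33155
  cell (b,1): −0.187·ln0.187 = 0.31353
Sum = 1.3345 nats.

1.3345 nats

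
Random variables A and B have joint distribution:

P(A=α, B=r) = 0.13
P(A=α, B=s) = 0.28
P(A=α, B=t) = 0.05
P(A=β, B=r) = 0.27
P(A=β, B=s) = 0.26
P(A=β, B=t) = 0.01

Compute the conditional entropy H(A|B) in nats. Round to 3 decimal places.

0.653 nats

Marginals: p(A) = (0.4600, 0.5400), p(B) = (0.4000, 0.5400, 0.0600).
H(A|B) = Σ p(B) · H(A|B=·).
  B=r: p=0.4000, H(A|B=r) = 0.6306
  B=s: p=0.5400, H(A|B=s) = 0.6925
  B=t: p=0.0600, H(A|B=t) = 0.4506
Weighted sum = 0.653 nats.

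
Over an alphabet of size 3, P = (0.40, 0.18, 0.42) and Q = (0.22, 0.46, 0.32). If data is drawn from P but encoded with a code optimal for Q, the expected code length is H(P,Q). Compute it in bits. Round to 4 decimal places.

H(P,Q) = −Σ p·log₂ q.
  −0.40·log₂(0.22) = 0.87377
  −0.18·log₂(0.46) = 0.20165
  −0.42·log₂(0.32) = 0.69042
H(P,Q) = 1.7658 bits.

1.7658 bits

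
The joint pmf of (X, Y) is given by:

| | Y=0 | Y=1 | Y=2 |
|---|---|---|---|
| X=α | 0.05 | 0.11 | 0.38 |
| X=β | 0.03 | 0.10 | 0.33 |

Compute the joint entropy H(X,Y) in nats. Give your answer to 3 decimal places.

H(X,Y) = −Σ p(x,y)·ln p(x,y) over all 6 cells.
  cell (α,0): −0.05·ln0.05 = 0.1498
  cell (α,1): −0.11·ln0.11 = 0.2428
  cell (α,2): −0.38·ln0.38 = 0.3677
  cell (β,0): −0.03·ln0.03 = 0.1052
  cell (β,1): −0.10·ln0.10 = 0.2303
  cell (β,2): −0.33·ln0.33 = 0.3659
Sum = 1.462 nats.

1.462 nats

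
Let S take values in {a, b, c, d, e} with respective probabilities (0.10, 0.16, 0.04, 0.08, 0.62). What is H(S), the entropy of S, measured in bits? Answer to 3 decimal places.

H(S) = −Σ p·log₂ p.
  −(0.10)·log₂(0.10) = 0.3322
  −(0.16)·log₂(0.16) = 0.4230
  −(0.04)·log₂(0.04) = 0.1858
  −(0.08)·log₂(0.08) = 0.2915
  −(0.62)·log₂(0.62) = 0.4276
Sum: 0.3322 + 0.4230 + 0.1858 + 0.2915 + 0.4276 = 1.660 bits.

1.660 bits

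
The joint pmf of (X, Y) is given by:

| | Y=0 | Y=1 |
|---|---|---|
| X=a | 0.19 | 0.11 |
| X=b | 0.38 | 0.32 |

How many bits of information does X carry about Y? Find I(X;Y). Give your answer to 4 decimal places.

0.0051 bits

Marginals: p(X) = (0.3000, 0.7000), p(Y) = (0.5700, 0.4300).
I(X;Y) = H(X) + H(Y) − H(X,Y).
H(X) = 0.8813, H(Y) = 0.9858, H(X,Y) = 1.8620.
I(X;Y) = 0.8813 + 0.9858 − 1.8620 = 0.0051 bits.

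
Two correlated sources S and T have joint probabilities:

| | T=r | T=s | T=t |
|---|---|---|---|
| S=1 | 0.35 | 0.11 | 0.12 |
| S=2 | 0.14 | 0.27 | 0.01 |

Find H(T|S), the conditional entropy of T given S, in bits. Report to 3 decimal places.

1.240 bits

Marginals: p(S) = (0.5800, 0.4200), p(T) = (0.4900, 0.3800, 0.1300).
H(T|S) = Σ p(S) · H(T|S=·).
  S=1: p=0.5800, H(T|S=1) = 1.3649
  S=2: p=0.4200, H(T|S=2) = 1.0665
Weighted sum = 1.240 bits.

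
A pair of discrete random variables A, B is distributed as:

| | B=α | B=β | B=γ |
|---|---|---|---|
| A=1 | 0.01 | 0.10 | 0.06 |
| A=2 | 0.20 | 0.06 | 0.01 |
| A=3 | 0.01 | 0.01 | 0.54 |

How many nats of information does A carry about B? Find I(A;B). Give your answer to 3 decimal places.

0.509 nats

Marginals: p(A) = (0.1700, 0.2700, 0.5600), p(B) = (0.2200, 0.1700, 0.6100).
I(A;B) = Σ p(x,y)·ln[p(x,y)/(p(x)p(y))].
  (1,α): 0.01·ln(0.2674) = -0.0132
  (1,β): 0.10·ln(3.4602) = 0.1241
  (1,γ): 0.06·ln(0.5786) = -0.0328
  (2,α): 0.20·ln(3.3670) = 0.2428
  (2,β): 0.06·ln(1.3072) = 0.0161
  (2,γ): 0.01·ln(0.0607) = -0.0280
  (3,α): 0.01·ln(0.0812) = -0.0251
  (3,β): 0.01·ln(0.1050) = -0.0225
  (3,γ): 0.54·ln(1.5808) = 0.2473
Sum = 0.509 nats.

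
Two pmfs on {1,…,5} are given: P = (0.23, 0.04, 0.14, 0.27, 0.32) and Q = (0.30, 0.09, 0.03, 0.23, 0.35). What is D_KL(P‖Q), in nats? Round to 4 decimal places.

D(P‖Q) = Σ p·ln(p/q).
  0.23·ln(0.23/0.30) = -0.06111
  0.04·ln(0.04/0.09) = -0.03244
  0.14·ln(0.14/0.03) = 0.21566
  0.27·ln(0.27/0.23) = 0.04329
  0.32·ln(0.32/0.35) = -0.02868
D(P‖Q) = 0.1367 nats.

0.1367 nats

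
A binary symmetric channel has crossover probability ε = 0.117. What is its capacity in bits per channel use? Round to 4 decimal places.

Binary symmetric channel: C = 1 − h₂(ε) where h₂ is the binary entropy function.
h₂(0.117) = −0.117·log₂0.117 − 0.883·log₂0.883 = 0.5207.
C = 1 − 0.5207 = 0.4793 bits per channel use.

0.4793 bits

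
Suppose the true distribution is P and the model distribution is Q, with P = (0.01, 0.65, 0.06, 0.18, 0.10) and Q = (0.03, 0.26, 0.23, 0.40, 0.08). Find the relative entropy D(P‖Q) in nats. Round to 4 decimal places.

D(P‖Q) = Σ p·ln(p/q).
  0.01·ln(0.01/0.03) = -0.01099
  0.65·ln(0.65/0.26) = 0.59559
  0.06·ln(0.06/0.23) = -0.08062
  0.18·ln(0.18/0.40) = -0.14373
  0.10·ln(0.10/0.08) = 0.02231
D(P‖Q) = 0.3826 nats.

0.3826 nats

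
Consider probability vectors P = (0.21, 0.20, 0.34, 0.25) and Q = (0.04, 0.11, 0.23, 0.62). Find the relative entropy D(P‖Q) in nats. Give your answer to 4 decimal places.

D(P‖Q) = Σ p·ln(p/q).
  0.21·ln(0.21/0.04) = 0.34823
  0.20·ln(0.20/0.11) = 0.11957
  0.34·ln(0.34/0.23) = 0.13289
  0.25·ln(0.25/0.62) = -0.22706
D(P‖Q) = 0.3736 nats.

0.3736 nats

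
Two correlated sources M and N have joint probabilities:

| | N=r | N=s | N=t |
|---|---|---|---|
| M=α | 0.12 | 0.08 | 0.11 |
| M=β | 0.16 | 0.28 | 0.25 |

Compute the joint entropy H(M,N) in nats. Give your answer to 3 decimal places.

1.696 nats

H(M,N) = −Σ p(x,y)·ln p(x,y) over all 6 cells.
  cell (α,r): −0.12·ln0.12 = 0.2544
  cell (α,s): −0.08·ln0.08 = 0.2021
  cell (α,t): −0.11·ln0.11 = 0.2428
  cell (β,r): −0.16·ln0.16 = 0.2932
  cell (β,s): −0.28·ln0.28 = 0.3564
  cell (β,t): −0.25·ln0.25 = 0.3466
Sum = 1.696 nats.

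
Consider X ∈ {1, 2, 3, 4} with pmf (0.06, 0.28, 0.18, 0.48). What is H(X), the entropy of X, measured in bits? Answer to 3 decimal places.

H(X) = −Σ p·log₂ p.
  −(0.06)·log₂(0.06) = 0.2435
  −(0.28)·log₂(0.28) = 0.5142
  −(0.18)·log₂(0.18) = 0.4453
  −(0.48)·log₂(0.48) = 0.5083
Sum: 0.2435 + 0.5142 + 0.4453 + 0.5083 = 1.711 bits.

1.711 bits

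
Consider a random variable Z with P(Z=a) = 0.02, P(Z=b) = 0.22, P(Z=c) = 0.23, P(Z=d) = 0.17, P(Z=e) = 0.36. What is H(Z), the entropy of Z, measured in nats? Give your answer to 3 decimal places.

1.418 nats

H(Z) = −Σ p·ln p.
  −(0.02)·ln(0.02) = 0.0782
  −(0.22)·ln(0.22) = 0.3331
  −(0.23)·ln(0.23) = 0.3380
  −(0.17)·ln(0.17) = 0.3012
  −(0.36)·ln(0.36) = 0.3678
Sum: 0.0782 + 0.3331 + 0.3380 + 0.3012 + 0.3678 = 1.418 nats.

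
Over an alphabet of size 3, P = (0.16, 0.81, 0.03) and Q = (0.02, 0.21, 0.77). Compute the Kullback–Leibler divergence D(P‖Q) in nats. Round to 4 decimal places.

D(P‖Q) = Σ p·ln(p/q).
  0.16·ln(0.16/0.02) = 0.33271
  0.81·ln(0.81/0.21) = 1.09344
  0.03·ln(0.03/0.77) = -0.09736
D(P‖Q) = 1.3288 nats.

1.3288 nats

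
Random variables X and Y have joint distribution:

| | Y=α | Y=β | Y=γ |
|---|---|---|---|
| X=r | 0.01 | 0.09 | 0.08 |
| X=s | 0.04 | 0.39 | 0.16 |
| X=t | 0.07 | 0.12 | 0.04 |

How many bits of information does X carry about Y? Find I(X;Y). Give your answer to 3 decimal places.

Marginals: p(X) = (0.1800, 0.5900, 0.2300), p(Y) = (0.1200, 0.6000, 0.2800).
I(X;Y) = Σ p(x,y)·log₂[p(x,y)/(p(x)p(y))].
  (r,α): 0.01·log₂(0.4630) = -0.0111
  (r,β): 0.09·log₂(0.8333) = -0.0237
  (r,γ): 0.08·log₂(1.5873) = 0.0533
  (s,α): 0.04·log₂(0.5650) = -0.0329
  (s,β): 0.39·log₂(1.1017) = 0.0545
  (s,γ): 0.16·log₂(0.9685) = -0.0074
  (t,α): 0.07·log₂(2.5362) = 0.0940
  (t,β): 0.12·log₂(0.8696) = -0.0242
  (t,γ): 0.04·log₂(0.6211) = -0.0275
Sum = 0.075 bits.

0.075 bits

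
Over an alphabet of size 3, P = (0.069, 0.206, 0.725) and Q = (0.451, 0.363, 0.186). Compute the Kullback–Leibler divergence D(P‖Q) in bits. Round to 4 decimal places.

D(P‖Q) = Σ p·log₂(p/q).
  0.069·log₂(0.069/0.451) = -0.18688
  0.206·log₂(0.206/0.363) = -0.16837
  0.725·log₂(0.725/0.186) = 1.42294
D(P‖Q) = 1.0677 bits.

1.0677 bits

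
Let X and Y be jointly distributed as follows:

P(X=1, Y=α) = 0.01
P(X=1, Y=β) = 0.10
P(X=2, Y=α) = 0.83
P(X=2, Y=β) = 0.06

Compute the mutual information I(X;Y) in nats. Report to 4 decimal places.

Marginals: p(X) = (0.1100, 0.8900), p(Y) = (0.8400, 0.1600).
I(X;Y) = H(X) + H(Y) − H(X,Y).
H(X) = 0.3465, H(Y) = 0.4397, H(X,Y) = 0.5998.
I(X;Y) = 0.3465 + 0.4397 − 0.5998 = 0.1864 nats.

0.1864 nats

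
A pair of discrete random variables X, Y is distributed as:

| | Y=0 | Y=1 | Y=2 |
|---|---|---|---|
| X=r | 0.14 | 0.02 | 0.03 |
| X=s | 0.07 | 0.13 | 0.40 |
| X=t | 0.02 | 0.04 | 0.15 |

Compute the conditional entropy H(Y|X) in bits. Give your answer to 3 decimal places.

1.181 bits

Chain rule: H(Y|X) = H(X,Y) − H(X).
Marginals: p(X) = (0.1900, 0.6000, 0.2100), p(Y) = (0.2300, 0.1900, 0.5800).
H(X,Y) = 2.5509 bits; H(X) = 1.3702 bits.
H(Y|X) = 2.5509 − 1.3702 = 1.181 bits.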